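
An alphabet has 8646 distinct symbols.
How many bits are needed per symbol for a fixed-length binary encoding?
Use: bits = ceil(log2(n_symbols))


log2(8646) = 13.0778
Bracket: 2^13 = 8192 < 8646 <= 2^14 = 16384
So ceil(log2(8646)) = 14

bits = ceil(log2(8646)) = ceil(13.0778) = 14 bits


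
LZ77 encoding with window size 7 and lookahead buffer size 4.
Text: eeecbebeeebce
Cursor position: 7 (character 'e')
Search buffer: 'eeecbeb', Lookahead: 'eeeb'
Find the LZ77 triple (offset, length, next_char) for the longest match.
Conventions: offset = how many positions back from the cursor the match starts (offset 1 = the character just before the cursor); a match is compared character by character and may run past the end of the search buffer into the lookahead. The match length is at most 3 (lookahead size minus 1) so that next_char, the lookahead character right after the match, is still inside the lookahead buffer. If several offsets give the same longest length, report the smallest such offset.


Try each offset into the search buffer:
  offset=1 (pos 6, char 'b'): match length 0
  offset=2 (pos 5, char 'e'): match length 1
  offset=3 (pos 4, char 'b'): match length 0
  offset=4 (pos 3, char 'c'): match length 0
  offset=5 (pos 2, char 'e'): match length 1
  offset=6 (pos 1, char 'e'): match length 2
  offset=7 (pos 0, char 'e'): match length 3
Longest match has length 3 at offset 7.
next_char = character at position 7 + 3 = 10 -> 'b'

Best match: offset=7, length=3 (matching 'eee' starting at position 0)
LZ77 triple: (7, 3, 'b')


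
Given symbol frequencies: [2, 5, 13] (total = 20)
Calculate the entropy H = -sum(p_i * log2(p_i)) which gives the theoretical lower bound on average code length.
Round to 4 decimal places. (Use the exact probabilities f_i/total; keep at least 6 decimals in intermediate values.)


Per-symbol terms -p_i * log2(p_i) with p_i = f_i/20:
  p = 2/20 = 0.100000: log2(p) = -3.321928, -p*log2(p) = 0.332193
  p = 5/20 = 0.250000: log2(p) = -2.000000, -p*log2(p) = 0.500000
  p = 13/20 = 0.650000: log2(p) = -0.621488, -p*log2(p) = 0.403967
H = 0.332193 + 0.500000 + 0.403967 = 1.236160

H = 1.2362 bits/symbol


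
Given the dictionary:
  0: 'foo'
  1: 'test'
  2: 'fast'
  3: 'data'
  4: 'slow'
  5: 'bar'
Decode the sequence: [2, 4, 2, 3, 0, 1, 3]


Look up each index in the dictionary:
  2 -> 'fast'
  4 -> 'slow'
  2 -> 'fast'
  3 -> 'data'
  0 -> 'foo'
  1 -> 'test'
  3 -> 'data'

Decoded: "fast slow fast data foo test data"


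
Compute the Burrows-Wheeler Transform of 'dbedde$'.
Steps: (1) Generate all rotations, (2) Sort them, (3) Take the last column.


Rotations (sorted):
  0: $dbedde -> last char: e
  1: bedde$d -> last char: d
  2: dbedde$ -> last char: $
  3: dde$dbe -> last char: e
  4: de$dbed -> last char: d
  5: e$dbedd -> last char: d
  6: edde$db -> last char: b


BWT = ed$eddb


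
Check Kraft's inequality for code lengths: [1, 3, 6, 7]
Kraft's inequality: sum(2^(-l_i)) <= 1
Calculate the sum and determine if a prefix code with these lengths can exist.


Sum = 2^(-1) + 2^(-3) + 2^(-6) + 2^(-7)
    = 0.5 + 0.125 + 0.015625 + 0.0078125
    = 83/128 = 0.6484375
Since 0.6484375 <= 1, Kraft's inequality IS satisfied.
A prefix code with these lengths CAN exist.

Kraft sum = 0.6484375. Satisfied.


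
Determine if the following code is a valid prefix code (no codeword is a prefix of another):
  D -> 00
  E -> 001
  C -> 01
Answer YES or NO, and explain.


Checking each pair (does one codeword prefix another?):
  D='00' vs E='001': prefix -- VIOLATION

NO -- this is NOT a valid prefix code. D (00) is a prefix of E (001).


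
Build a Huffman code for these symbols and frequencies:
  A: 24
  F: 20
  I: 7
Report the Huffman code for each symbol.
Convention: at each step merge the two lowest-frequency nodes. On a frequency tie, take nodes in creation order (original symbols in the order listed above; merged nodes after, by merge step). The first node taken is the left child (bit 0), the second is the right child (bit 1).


Huffman tree construction:
Step 1: Merge I(7) + F(20) = 27
Step 2: Merge A(24) + (I+F)(27) = 51
Read each symbol's code off the tree from the root (left child = 0, right child = 1).

Codes:
  A: 0 (length 1)
  F: 11 (length 2)
  I: 10 (length 2)
Average code length: 78/51 = 1.5294 bits/symbol


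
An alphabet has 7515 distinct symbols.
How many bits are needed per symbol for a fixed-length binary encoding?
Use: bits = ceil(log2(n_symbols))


log2(7515) = 12.8756
Bracket: 2^12 = 4096 < 7515 <= 2^13 = 8192
So ceil(log2(7515)) = 13

bits = ceil(log2(7515)) = ceil(12.8756) = 13 bits


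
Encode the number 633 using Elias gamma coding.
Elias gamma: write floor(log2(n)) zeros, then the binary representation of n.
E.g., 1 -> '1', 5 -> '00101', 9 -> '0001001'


num_bits = floor(log2(633)) + 1 = 10
leading_zeros = num_bits - 1 = 9
binary(633) = 1001111001

Elias gamma(633) = '000000000' + '1001111001' = 0000000001001111001 (19 bits)


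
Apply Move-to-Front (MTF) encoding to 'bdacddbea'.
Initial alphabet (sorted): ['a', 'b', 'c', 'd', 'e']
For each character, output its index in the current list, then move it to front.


MTF encoding:
'b': index 1 in ['a', 'b', 'c', 'd', 'e'] -> ['b', 'a', 'c', 'd', 'e']
'd': index 3 in ['b', 'a', 'c', 'd', 'e'] -> ['d', 'b', 'a', 'c', 'e']
'a': index 2 in ['d', 'b', 'a', 'c', 'e'] -> ['a', 'd', 'b', 'c', 'e']
'c': index 3 in ['a', 'd', 'b', 'c', 'e'] -> ['c', 'a', 'd', 'b', 'e']
'd': index 2 in ['c', 'a', 'd', 'b', 'e'] -> ['d', 'c', 'a', 'b', 'e']
'd': index 0 in ['d', 'c', 'a', 'b', 'e'] -> ['d', 'c', 'a', 'b', 'e']
'b': index 3 in ['d', 'c', 'a', 'b', 'e'] -> ['b', 'd', 'c', 'a', 'e']
'e': index 4 in ['b', 'd', 'c', 'a', 'e'] -> ['e', 'b', 'd', 'c', 'a']
'a': index 4 in ['e', 'b', 'd', 'c', 'a'] -> ['a', 'e', 'b', 'd', 'c']


Output: [1, 3, 2, 3, 2, 0, 3, 4, 4]


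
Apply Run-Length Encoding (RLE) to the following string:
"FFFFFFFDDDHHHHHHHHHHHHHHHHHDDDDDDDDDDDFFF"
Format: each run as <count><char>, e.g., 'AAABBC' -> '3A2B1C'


Scanning runs left to right:
  i=0: run of 'F' x 7 -> '7F'
  i=7: run of 'D' x 3 -> '3D'
  i=10: run of 'H' x 17 -> '17H'
  i=27: run of 'D' x 11 -> '11D'
  i=38: run of 'F' x 3 -> '3F'

RLE = 7F3D17H11D3F


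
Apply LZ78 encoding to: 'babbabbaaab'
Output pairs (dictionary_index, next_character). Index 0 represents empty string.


LZ78 encoding steps:
Dictionary: {0: ''}
Step 1: w='' (idx 0), next='b' -> output (0, 'b'), add 'b' as idx 1
Step 2: w='' (idx 0), next='a' -> output (0, 'a'), add 'a' as idx 2
Step 3: w='b' (idx 1), next='b' -> output (1, 'b'), add 'bb' as idx 3
Step 4: w='a' (idx 2), next='b' -> output (2, 'b'), add 'ab' as idx 4
Step 5: w='b' (idx 1), next='a' -> output (1, 'a'), add 'ba' as idx 5
Step 6: w='a' (idx 2), next='a' -> output (2, 'a'), add 'aa' as idx 6
Step 7: w='b' (idx 1), end of input -> output (1, '')


Encoded: [(0, 'b'), (0, 'a'), (1, 'b'), (2, 'b'), (1, 'a'), (2, 'a'), (1, '')]


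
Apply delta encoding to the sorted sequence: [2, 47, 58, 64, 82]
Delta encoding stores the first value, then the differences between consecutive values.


First value: 2
Deltas:
  47 - 2 = 45
  58 - 47 = 11
  64 - 58 = 6
  82 - 64 = 18


Delta encoded: [2, 45, 11, 6, 18]


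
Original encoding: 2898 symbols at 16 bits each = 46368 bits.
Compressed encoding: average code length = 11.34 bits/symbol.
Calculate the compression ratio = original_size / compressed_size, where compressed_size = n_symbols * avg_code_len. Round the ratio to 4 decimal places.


original_size = n_symbols * orig_bits = 2898 * 16 = 46368 bits
compressed_size = n_symbols * avg_code_len = 2898 * 11.34 = 32863.32 bits
ratio = original_size / compressed_size = 46368 / 32863.32 = 1.4109

Compression ratio = 1.4109


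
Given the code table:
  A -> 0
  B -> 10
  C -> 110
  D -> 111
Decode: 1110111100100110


Decoding:
111 -> D
0 -> A
111 -> D
10 -> B
0 -> A
10 -> B
0 -> A
110 -> C


Result: DADBABAC


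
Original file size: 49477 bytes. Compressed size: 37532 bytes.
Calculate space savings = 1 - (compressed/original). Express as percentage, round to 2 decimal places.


ratio = compressed/original = 37532/49477 = 0.758575
savings = 1 - ratio = 1 - 0.758575 = 0.241425
as a percentage: 0.241425 * 100 = 24.14%

Space savings = 1 - 37532/49477 = 24.14%


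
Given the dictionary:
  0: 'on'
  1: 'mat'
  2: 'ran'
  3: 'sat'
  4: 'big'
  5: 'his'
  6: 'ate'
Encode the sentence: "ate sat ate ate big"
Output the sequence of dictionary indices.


Look up each word in the dictionary:
  'ate' -> 6
  'sat' -> 3
  'ate' -> 6
  'ate' -> 6
  'big' -> 4

Encoded: [6, 3, 6, 6, 4]


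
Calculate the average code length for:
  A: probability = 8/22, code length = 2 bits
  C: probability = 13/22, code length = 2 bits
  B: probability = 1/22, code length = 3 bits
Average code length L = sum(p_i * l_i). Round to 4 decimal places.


Weighted contributions p_i * l_i:
  A: (8/22) * 2 = 16/22
  C: (13/22) * 2 = 26/22
  B: (1/22) * 3 = 3/22
Sum = (16 + 26 + 3)/22 = 45/22

L = 45/22 = 2.0455 bits/symbol


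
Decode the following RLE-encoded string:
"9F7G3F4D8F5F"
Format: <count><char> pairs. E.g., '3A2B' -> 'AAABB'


Expanding each <count><char> pair:
  9F -> 'FFFFFFFFF'
  7G -> 'GGGGGGG'
  3F -> 'FFF'
  4D -> 'DDDD'
  8F -> 'FFFFFFFF'
  5F -> 'FFFFF'

Decoded = FFFFFFFFFGGGGGGGFFFDDDDFFFFFFFFFFFFF


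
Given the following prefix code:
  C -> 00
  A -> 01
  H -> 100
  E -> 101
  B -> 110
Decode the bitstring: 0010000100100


Decoding step by step:
Bits 00 -> C
Bits 100 -> H
Bits 00 -> C
Bits 100 -> H
Bits 100 -> H


Decoded message: CHCHH


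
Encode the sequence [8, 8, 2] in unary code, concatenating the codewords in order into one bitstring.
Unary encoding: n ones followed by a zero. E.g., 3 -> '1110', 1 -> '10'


Encode each number as n ones followed by a terminating 0:
  8 -> 111111110 (9 bits)
  8 -> 111111110 (9 bits)
  2 -> 110 (3 bits)
Total length = 9 + 9 + 3 = 21 bits.

Unary([8, 8, 2]) = 111111110111111110110 (21 bits)


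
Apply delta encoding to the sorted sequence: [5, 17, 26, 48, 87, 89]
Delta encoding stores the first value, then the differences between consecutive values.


First value: 5
Deltas:
  17 - 5 = 12
  26 - 17 = 9
  48 - 26 = 22
  87 - 48 = 39
  89 - 87 = 2


Delta encoded: [5, 12, 9, 22, 39, 2]


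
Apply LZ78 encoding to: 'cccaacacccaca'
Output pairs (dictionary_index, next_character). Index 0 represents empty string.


LZ78 encoding steps:
Dictionary: {0: ''}
Step 1: w='' (idx 0), next='c' -> output (0, 'c'), add 'c' as idx 1
Step 2: w='c' (idx 1), next='c' -> output (1, 'c'), add 'cc' as idx 2
Step 3: w='' (idx 0), next='a' -> output (0, 'a'), add 'a' as idx 3
Step 4: w='a' (idx 3), next='c' -> output (3, 'c'), add 'ac' as idx 4
Step 5: w='ac' (idx 4), next='c' -> output (4, 'c'), add 'acc' as idx 5
Step 6: w='c' (idx 1), next='a' -> output (1, 'a'), add 'ca' as idx 6
Step 7: w='ca' (idx 6), end of input -> output (6, '')


Encoded: [(0, 'c'), (1, 'c'), (0, 'a'), (3, 'c'), (4, 'c'), (1, 'a'), (6, '')]


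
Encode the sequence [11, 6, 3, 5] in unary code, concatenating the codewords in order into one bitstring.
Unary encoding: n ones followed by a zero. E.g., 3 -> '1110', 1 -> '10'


Encode each number as n ones followed by a terminating 0:
  11 -> 111111111110 (12 bits)
  6 -> 1111110 (7 bits)
  3 -> 1110 (4 bits)
  5 -> 111110 (6 bits)
Total length = 12 + 7 + 4 + 6 = 29 bits.

Unary([11, 6, 3, 5]) = 11111111111011111101110111110 (29 bits)


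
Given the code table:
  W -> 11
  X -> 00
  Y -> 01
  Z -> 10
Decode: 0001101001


Decoding:
00 -> X
01 -> Y
10 -> Z
10 -> Z
01 -> Y


Result: XYZZY


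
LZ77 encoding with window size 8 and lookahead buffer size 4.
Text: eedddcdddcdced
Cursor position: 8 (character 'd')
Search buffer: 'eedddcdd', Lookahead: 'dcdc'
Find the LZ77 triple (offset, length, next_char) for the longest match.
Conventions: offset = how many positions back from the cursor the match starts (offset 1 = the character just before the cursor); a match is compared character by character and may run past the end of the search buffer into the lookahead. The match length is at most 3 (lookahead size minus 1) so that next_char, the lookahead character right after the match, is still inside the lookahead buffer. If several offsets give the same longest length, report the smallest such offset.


Try each offset into the search buffer:
  offset=1 (pos 7, char 'd'): match length 1
  offset=2 (pos 6, char 'd'): match length 1
  offset=3 (pos 5, char 'c'): match length 0
  offset=4 (pos 4, char 'd'): match length 3
  offset=5 (pos 3, char 'd'): match length 1
  offset=6 (pos 2, char 'd'): match length 1
  offset=7 (pos 1, char 'e'): match length 0
  offset=8 (pos 0, char 'e'): match length 0
Longest match has length 3 at offset 4.
next_char = character at position 8 + 3 = 11 -> 'c'

Best match: offset=4, length=3 (matching 'dcd' starting at position 4)
LZ77 triple: (4, 3, 'c')


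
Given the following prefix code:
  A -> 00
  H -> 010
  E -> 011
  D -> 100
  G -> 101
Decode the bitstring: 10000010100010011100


Decoding step by step:
Bits 100 -> D
Bits 00 -> A
Bits 010 -> H
Bits 100 -> D
Bits 010 -> H
Bits 011 -> E
Bits 100 -> D


Decoded message: DAHDHED


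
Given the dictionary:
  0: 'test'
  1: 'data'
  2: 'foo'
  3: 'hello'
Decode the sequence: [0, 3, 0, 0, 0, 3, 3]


Look up each index in the dictionary:
  0 -> 'test'
  3 -> 'hello'
  0 -> 'test'
  0 -> 'test'
  0 -> 'test'
  3 -> 'hello'
  3 -> 'hello'

Decoded: "test hello test test test hello hello"


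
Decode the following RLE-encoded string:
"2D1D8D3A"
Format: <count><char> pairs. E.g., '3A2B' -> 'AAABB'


Expanding each <count><char> pair:
  2D -> 'DD'
  1D -> 'D'
  8D -> 'DDDDDDDD'
  3A -> 'AAA'

Decoded = DDDDDDDDDDDAAA


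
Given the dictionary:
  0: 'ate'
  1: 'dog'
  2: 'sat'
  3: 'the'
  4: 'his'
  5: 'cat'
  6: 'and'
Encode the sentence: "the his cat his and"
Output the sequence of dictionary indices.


Look up each word in the dictionary:
  'the' -> 3
  'his' -> 4
  'cat' -> 5
  'his' -> 4
  'and' -> 6

Encoded: [3, 4, 5, 4, 6]


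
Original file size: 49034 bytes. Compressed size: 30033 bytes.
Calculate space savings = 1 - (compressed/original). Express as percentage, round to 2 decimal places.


ratio = compressed/original = 30033/49034 = 0.612493
savings = 1 - ratio = 1 - 0.612493 = 0.387507
as a percentage: 0.387507 * 100 = 38.75%

Space savings = 1 - 30033/49034 = 38.75%


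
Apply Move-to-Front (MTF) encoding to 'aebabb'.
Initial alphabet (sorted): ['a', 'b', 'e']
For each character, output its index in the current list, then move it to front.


MTF encoding:
'a': index 0 in ['a', 'b', 'e'] -> ['a', 'b', 'e']
'e': index 2 in ['a', 'b', 'e'] -> ['e', 'a', 'b']
'b': index 2 in ['e', 'a', 'b'] -> ['b', 'e', 'a']
'a': index 2 in ['b', 'e', 'a'] -> ['a', 'b', 'e']
'b': index 1 in ['a', 'b', 'e'] -> ['b', 'a', 'e']
'b': index 0 in ['b', 'a', 'e'] -> ['b', 'a', 'e']


Output: [0, 2, 2, 2, 1, 0]


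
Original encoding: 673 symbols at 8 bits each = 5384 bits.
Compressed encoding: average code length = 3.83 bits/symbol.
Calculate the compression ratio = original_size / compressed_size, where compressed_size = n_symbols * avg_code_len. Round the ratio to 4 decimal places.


original_size = n_symbols * orig_bits = 673 * 8 = 5384 bits
compressed_size = n_symbols * avg_code_len = 673 * 3.83 = 2577.59 bits
ratio = original_size / compressed_size = 5384 / 2577.59 = 2.0888

Compression ratio = 2.0888


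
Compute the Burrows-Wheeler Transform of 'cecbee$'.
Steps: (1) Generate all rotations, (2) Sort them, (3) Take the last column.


Rotations (sorted):
  0: $cecbee -> last char: e
  1: bee$cec -> last char: c
  2: cbee$ce -> last char: e
  3: cecbee$ -> last char: $
  4: e$cecbe -> last char: e
  5: ecbee$c -> last char: c
  6: ee$cecb -> last char: b


BWT = ece$ecb


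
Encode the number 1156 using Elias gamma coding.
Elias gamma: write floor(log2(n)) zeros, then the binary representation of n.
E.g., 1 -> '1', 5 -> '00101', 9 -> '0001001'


num_bits = floor(log2(1156)) + 1 = 11
leading_zeros = num_bits - 1 = 10
binary(1156) = 10010000100

Elias gamma(1156) = '0000000000' + '10010000100' = 000000000010010000100 (21 bits)


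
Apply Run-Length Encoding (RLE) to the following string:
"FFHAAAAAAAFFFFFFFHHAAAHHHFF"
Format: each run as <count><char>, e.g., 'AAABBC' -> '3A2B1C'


Scanning runs left to right:
  i=0: run of 'F' x 2 -> '2F'
  i=2: run of 'H' x 1 -> '1H'
  i=3: run of 'A' x 7 -> '7A'
  i=10: run of 'F' x 7 -> '7F'
  i=17: run of 'H' x 2 -> '2H'
  i=19: run of 'A' x 3 -> '3A'
  i=22: run of 'H' x 3 -> '3H'
  i=25: run of 'F' x 2 -> '2F'

RLE = 2F1H7A7F2H3A3H2F


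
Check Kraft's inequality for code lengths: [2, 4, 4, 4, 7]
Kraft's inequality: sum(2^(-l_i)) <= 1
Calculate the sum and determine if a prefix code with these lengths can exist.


Sum = 2^(-2) + 2^(-4) + 2^(-4) + 2^(-4) + 2^(-7)
    = 0.25 + 0.0625 + 0.0625 + 0.0625 + 0.0078125
    = 57/128 = 0.4453125
Since 0.4453125 <= 1, Kraft's inequality IS satisfied.
A prefix code with these lengths CAN exist.

Kraft sum = 0.4453125. Satisfied.


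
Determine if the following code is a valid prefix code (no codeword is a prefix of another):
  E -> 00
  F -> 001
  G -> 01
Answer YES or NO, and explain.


Checking each pair (does one codeword prefix another?):
  E='00' vs F='001': prefix -- VIOLATION

NO -- this is NOT a valid prefix code. E (00) is a prefix of F (001).


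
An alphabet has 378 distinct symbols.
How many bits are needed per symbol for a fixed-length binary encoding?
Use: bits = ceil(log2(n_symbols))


log2(378) = 8.5622
Bracket: 2^8 = 256 < 378 <= 2^9 = 512
So ceil(log2(378)) = 9

bits = ceil(log2(378)) = ceil(8.5622) = 9 bits


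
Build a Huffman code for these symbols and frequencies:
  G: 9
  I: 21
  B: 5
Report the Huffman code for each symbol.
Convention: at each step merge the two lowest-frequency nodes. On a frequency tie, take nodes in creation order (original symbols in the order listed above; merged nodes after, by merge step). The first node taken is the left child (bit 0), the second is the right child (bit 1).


Huffman tree construction:
Step 1: Merge B(5) + G(9) = 14
Step 2: Merge (B+G)(14) + I(21) = 35
Read each symbol's code off the tree from the root (left child = 0, right child = 1).

Codes:
  G: 01 (length 2)
  I: 1 (length 1)
  B: 00 (length 2)
Average code length: 49/35 = 1.4000 bits/symbol


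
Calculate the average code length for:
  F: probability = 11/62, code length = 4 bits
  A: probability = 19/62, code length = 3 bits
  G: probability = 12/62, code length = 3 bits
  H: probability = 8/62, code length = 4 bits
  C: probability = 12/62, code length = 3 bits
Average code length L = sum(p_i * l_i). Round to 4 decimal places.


Weighted contributions p_i * l_i:
  F: (11/62) * 4 = 44/62
  A: (19/62) * 3 = 57/62
  G: (12/62) * 3 = 36/62
  H: (8/62) * 4 = 32/62
  C: (12/62) * 3 = 36/62
Sum = (44 + 57 + 36 + 32 + 36)/62 = 205/62

L = 205/62 = 3.3065 bits/symbol


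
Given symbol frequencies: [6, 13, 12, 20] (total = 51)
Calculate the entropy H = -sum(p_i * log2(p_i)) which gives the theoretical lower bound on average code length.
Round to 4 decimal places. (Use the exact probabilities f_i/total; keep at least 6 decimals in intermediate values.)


Per-symbol terms -p_i * log2(p_i) with p_i = f_i/51:
  p = 6/51 = 0.117647: log2(p) = -3.087463, -p*log2(p) = 0.363231
  p = 13/51 = 0.254902: log2(p) = -1.971986, -p*log2(p) = 0.502663
  p = 12/51 = 0.235294: log2(p) = -2.087463, -p*log2(p) = 0.491168
  p = 20/51 = 0.392157: log2(p) = -1.350497, -p*log2(p) = 0.529607
H = 0.363231 + 0.502663 + 0.491168 + 0.529607 = 1.886669

H = 1.8867 bits/symbol


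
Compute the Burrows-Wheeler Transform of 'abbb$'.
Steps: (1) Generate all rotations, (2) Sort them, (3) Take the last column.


Rotations (sorted):
  0: $abbb -> last char: b
  1: abbb$ -> last char: $
  2: b$abb -> last char: b
  3: bb$ab -> last char: b
  4: bbb$a -> last char: a


BWT = b$bba


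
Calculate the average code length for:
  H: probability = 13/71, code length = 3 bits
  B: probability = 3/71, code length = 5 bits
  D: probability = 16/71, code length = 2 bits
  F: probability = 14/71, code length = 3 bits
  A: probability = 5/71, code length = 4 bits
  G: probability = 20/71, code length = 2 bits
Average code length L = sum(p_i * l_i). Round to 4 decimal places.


Weighted contributions p_i * l_i:
  H: (13/71) * 3 = 39/71
  B: (3/71) * 5 = 15/71
  D: (16/71) * 2 = 32/71
  F: (14/71) * 3 = 42/71
  A: (5/71) * 4 = 20/71
  G: (20/71) * 2 = 40/71
Sum = (39 + 15 + 32 + 42 + 20 + 40)/71 = 188/71

L = 188/71 = 2.6479 bits/symbol


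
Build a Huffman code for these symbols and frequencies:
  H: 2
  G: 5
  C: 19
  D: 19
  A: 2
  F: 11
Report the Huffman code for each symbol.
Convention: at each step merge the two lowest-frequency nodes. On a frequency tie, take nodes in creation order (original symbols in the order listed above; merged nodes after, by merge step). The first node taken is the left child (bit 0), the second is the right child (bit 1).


Huffman tree construction:
Step 1: Merge H(2) + A(2) = 4
Step 2: Merge (H+A)(4) + G(5) = 9
Step 3: Merge ((H+A)+G)(9) + F(11) = 20
Step 4: Merge C(19) + D(19) = 38
Step 5: Merge (((H+A)+G)+F)(20) + (C+D)(38) = 58
Read each symbol's code off the tree from the root (left child = 0, right child = 1).

Codes:
  H: 0000 (length 4)
  G: 001 (length 3)
  C: 10 (length 2)
  D: 11 (length 2)
  A: 0001 (length 4)
  F: 01 (length 2)
Average code length: 129/58 = 2.2241 bits/symbol


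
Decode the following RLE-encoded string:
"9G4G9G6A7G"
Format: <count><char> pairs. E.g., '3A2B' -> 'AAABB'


Expanding each <count><char> pair:
  9G -> 'GGGGGGGGG'
  4G -> 'GGGG'
  9G -> 'GGGGGGGGG'
  6A -> 'AAAAAA'
  7G -> 'GGGGGGG'

Decoded = GGGGGGGGGGGGGGGGGGGGGGAAAAAAGGGGGGG


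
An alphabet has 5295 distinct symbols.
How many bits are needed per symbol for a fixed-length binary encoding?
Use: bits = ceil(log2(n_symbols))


log2(5295) = 12.3704
Bracket: 2^12 = 4096 < 5295 <= 2^13 = 8192
So ceil(log2(5295)) = 13

bits = ceil(log2(5295)) = ceil(12.3704) = 13 bits


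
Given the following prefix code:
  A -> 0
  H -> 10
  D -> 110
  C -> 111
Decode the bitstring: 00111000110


Decoding step by step:
Bits 0 -> A
Bits 0 -> A
Bits 111 -> C
Bits 0 -> A
Bits 0 -> A
Bits 0 -> A
Bits 110 -> D


Decoded message: AACAAAD


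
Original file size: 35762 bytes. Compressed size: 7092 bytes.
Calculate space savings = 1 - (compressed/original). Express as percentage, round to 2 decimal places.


ratio = compressed/original = 7092/35762 = 0.198311
savings = 1 - ratio = 1 - 0.198311 = 0.801689
as a percentage: 0.801689 * 100 = 80.17%

Space savings = 1 - 7092/35762 = 80.17%


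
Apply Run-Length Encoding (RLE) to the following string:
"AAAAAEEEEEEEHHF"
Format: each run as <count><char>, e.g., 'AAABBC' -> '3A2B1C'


Scanning runs left to right:
  i=0: run of 'A' x 5 -> '5A'
  i=5: run of 'E' x 7 -> '7E'
  i=12: run of 'H' x 2 -> '2H'
  i=14: run of 'F' x 1 -> '1F'

RLE = 5A7E2H1F


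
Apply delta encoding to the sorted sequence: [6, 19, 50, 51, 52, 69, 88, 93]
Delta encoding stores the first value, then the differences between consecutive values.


First value: 6
Deltas:
  19 - 6 = 13
  50 - 19 = 31
  51 - 50 = 1
  52 - 51 = 1
  69 - 52 = 17
  88 - 69 = 19
  93 - 88 = 5


Delta encoded: [6, 13, 31, 1, 1, 17, 19, 5]


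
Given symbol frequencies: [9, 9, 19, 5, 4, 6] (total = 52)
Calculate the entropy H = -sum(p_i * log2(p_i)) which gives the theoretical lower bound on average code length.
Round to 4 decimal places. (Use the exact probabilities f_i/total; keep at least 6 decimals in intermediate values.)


Per-symbol terms -p_i * log2(p_i) with p_i = f_i/52:
  p = 9/52 = 0.173077: log2(p) = -2.530515, -p*log2(p) = 0.437974
  p = 9/52 = 0.173077: log2(p) = -2.530515, -p*log2(p) = 0.437974
  p = 19/52 = 0.365385: log2(p) = -1.452512, -p*log2(p) = 0.530726
  p = 5/52 = 0.096154: log2(p) = -3.378512, -p*log2(p) = 0.324857
  p = 4/52 = 0.076923: log2(p) = -3.700440, -p*log2(p) = 0.284649
  p = 6/52 = 0.115385: log2(p) = -3.115477, -p*log2(p) = 0.359478
H = 0.437974 + 0.437974 + 0.530726 + 0.324857 + 0.284649 + 0.359478 = 2.375658

H = 2.3757 bits/symbol


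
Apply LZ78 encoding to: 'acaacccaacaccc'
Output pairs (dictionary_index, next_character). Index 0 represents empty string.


LZ78 encoding steps:
Dictionary: {0: ''}
Step 1: w='' (idx 0), next='a' -> output (0, 'a'), add 'a' as idx 1
Step 2: w='' (idx 0), next='c' -> output (0, 'c'), add 'c' as idx 2
Step 3: w='a' (idx 1), next='a' -> output (1, 'a'), add 'aa' as idx 3
Step 4: w='c' (idx 2), next='c' -> output (2, 'c'), add 'cc' as idx 4
Step 5: w='c' (idx 2), next='a' -> output (2, 'a'), add 'ca' as idx 5
Step 6: w='a' (idx 1), next='c' -> output (1, 'c'), add 'ac' as idx 6
Step 7: w='ac' (idx 6), next='c' -> output (6, 'c'), add 'acc' as idx 7
Step 8: w='c' (idx 2), end of input -> output (2, '')


Encoded: [(0, 'a'), (0, 'c'), (1, 'a'), (2, 'c'), (2, 'a'), (1, 'c'), (6, 'c'), (2, '')]


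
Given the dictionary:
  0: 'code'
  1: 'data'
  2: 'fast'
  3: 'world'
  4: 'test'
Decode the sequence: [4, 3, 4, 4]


Look up each index in the dictionary:
  4 -> 'test'
  3 -> 'world'
  4 -> 'test'
  4 -> 'test'

Decoded: "test world test test"


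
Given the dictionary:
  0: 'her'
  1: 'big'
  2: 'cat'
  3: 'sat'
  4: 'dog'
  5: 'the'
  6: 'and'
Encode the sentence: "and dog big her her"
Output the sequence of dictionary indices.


Look up each word in the dictionary:
  'and' -> 6
  'dog' -> 4
  'big' -> 1
  'her' -> 0
  'her' -> 0

Encoded: [6, 4, 1, 0, 0]


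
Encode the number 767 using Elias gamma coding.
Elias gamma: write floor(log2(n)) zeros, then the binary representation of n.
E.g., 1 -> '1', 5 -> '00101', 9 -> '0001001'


num_bits = floor(log2(767)) + 1 = 10
leading_zeros = num_bits - 1 = 9
binary(767) = 1011111111

Elias gamma(767) = '000000000' + '1011111111' = 0000000001011111111 (19 bits)


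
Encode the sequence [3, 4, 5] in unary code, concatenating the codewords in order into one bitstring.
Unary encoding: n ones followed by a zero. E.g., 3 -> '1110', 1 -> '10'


Encode each number as n ones followed by a terminating 0:
  3 -> 1110 (4 bits)
  4 -> 11110 (5 bits)
  5 -> 111110 (6 bits)
Total length = 4 + 5 + 6 = 15 bits.

Unary([3, 4, 5]) = 111011110111110 (15 bits)


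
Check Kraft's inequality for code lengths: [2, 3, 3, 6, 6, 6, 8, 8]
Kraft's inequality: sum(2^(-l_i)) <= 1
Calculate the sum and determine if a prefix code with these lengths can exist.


Sum = 2^(-2) + 2^(-3) + 2^(-3) + 2^(-6) + 2^(-6) + 2^(-6) + 2^(-8) + 2^(-8)
    = 0.25 + 0.125 + 0.125 + 0.015625 + 0.015625 + 0.015625 + 0.00390625 + 0.00390625
    = 142/256 = 0.5546875
Since 0.5546875 <= 1, Kraft's inequality IS satisfied.
A prefix code with these lengths CAN exist.

Kraft sum = 0.5546875. Satisfied.


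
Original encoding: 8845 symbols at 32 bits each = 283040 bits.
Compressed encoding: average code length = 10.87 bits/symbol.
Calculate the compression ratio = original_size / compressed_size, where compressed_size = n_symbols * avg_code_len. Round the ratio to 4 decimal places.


original_size = n_symbols * orig_bits = 8845 * 32 = 283040 bits
compressed_size = n_symbols * avg_code_len = 8845 * 10.87 = 96145.15 bits
ratio = original_size / compressed_size = 283040 / 96145.15 = 2.9439

Compression ratio = 2.9439


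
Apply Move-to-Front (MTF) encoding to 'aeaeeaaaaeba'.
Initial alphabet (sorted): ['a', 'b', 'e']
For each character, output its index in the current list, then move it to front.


MTF encoding:
'a': index 0 in ['a', 'b', 'e'] -> ['a', 'b', 'e']
'e': index 2 in ['a', 'b', 'e'] -> ['e', 'a', 'b']
'a': index 1 in ['e', 'a', 'b'] -> ['a', 'e', 'b']
'e': index 1 in ['a', 'e', 'b'] -> ['e', 'a', 'b']
'e': index 0 in ['e', 'a', 'b'] -> ['e', 'a', 'b']
'a': index 1 in ['e', 'a', 'b'] -> ['a', 'e', 'b']
'a': index 0 in ['a', 'e', 'b'] -> ['a', 'e', 'b']
'a': index 0 in ['a', 'e', 'b'] -> ['a', 'e', 'b']
'a': index 0 in ['a', 'e', 'b'] -> ['a', 'e', 'b']
'e': index 1 in ['a', 'e', 'b'] -> ['e', 'a', 'b']
'b': index 2 in ['e', 'a', 'b'] -> ['b', 'e', 'a']
'a': index 2 in ['b', 'e', 'a'] -> ['a', 'b', 'e']


Output: [0, 2, 1, 1, 0, 1, 0, 0, 0, 1, 2, 2]


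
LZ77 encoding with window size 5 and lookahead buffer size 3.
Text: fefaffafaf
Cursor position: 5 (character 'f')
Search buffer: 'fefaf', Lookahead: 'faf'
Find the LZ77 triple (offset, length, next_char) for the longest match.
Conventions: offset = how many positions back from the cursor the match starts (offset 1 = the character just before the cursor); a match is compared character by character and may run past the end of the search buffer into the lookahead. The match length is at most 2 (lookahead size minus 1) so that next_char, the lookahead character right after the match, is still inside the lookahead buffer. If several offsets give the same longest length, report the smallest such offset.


Try each offset into the search buffer:
  offset=1 (pos 4, char 'f'): match length 1
  offset=2 (pos 3, char 'a'): match length 0
  offset=3 (pos 2, char 'f'): match length 2
  offset=4 (pos 1, char 'e'): match length 0
  offset=5 (pos 0, char 'f'): match length 1
Longest match has length 2 at offset 3.
next_char = character at position 5 + 2 = 7 -> 'f'

Best match: offset=3, length=2 (matching 'fa' starting at position 2)
LZ77 triple: (3, 2, 'f')


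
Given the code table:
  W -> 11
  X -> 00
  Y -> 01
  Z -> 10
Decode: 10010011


Decoding:
10 -> Z
01 -> Y
00 -> X
11 -> W


Result: ZYXW


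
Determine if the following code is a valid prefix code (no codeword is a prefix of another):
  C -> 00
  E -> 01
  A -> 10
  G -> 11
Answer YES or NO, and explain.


Checking each pair (does one codeword prefix another?):
  C='00' vs E='01': no prefix
  C='00' vs A='10': no prefix
  C='00' vs G='11': no prefix
  E='01' vs C='00': no prefix
  E='01' vs A='10': no prefix
  E='01' vs G='11': no prefix
  A='10' vs C='00': no prefix
  A='10' vs E='01': no prefix
  A='10' vs G='11': no prefix
  G='11' vs C='00': no prefix
  G='11' vs E='01': no prefix
  G='11' vs A='10': no prefix
No violation found over all pairs.

YES -- this is a valid prefix code. No codeword is a prefix of any other codeword.


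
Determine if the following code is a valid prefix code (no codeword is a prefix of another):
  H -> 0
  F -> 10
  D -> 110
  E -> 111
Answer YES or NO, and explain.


Checking each pair (does one codeword prefix another?):
  H='0' vs F='10': no prefix
  H='0' vs D='110': no prefix
  H='0' vs E='111': no prefix
  F='10' vs H='0': no prefix
  F='10' vs D='110': no prefix
  F='10' vs E='111': no prefix
  D='110' vs H='0': no prefix
  D='110' vs F='10': no prefix
  D='110' vs E='111': no prefix
  E='111' vs H='0': no prefix
  E='111' vs F='10': no prefix
  E='111' vs D='110': no prefix
No violation found over all pairs.

YES -- this is a valid prefix code. No codeword is a prefix of any other codeword.


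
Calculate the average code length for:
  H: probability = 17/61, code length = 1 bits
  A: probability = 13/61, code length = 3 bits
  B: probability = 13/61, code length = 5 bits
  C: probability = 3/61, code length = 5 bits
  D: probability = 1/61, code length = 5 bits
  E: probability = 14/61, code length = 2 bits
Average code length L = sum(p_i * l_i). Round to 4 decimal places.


Weighted contributions p_i * l_i:
  H: (17/61) * 1 = 17/61
  A: (13/61) * 3 = 39/61
  B: (13/61) * 5 = 65/61
  C: (3/61) * 5 = 15/61
  D: (1/61) * 5 = 5/61
  E: (14/61) * 2 = 28/61
Sum = (17 + 39 + 65 + 15 + 5 + 28)/61 = 169/61

L = 169/61 = 2.7705 bits/symbol


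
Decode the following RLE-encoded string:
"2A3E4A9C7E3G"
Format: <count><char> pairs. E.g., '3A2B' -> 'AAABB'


Expanding each <count><char> pair:
  2A -> 'AA'
  3E -> 'EEE'
  4A -> 'AAAA'
  9C -> 'CCCCCCCCC'
  7E -> 'EEEEEEE'
  3G -> 'GGG'

Decoded = AAEEEAAAACCCCCCCCCEEEEEEEGGG


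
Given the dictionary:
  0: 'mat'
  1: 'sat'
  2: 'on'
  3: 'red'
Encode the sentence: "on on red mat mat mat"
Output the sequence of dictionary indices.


Look up each word in the dictionary:
  'on' -> 2
  'on' -> 2
  'red' -> 3
  'mat' -> 0
  'mat' -> 0
  'mat' -> 0

Encoded: [2, 2, 3, 0, 0, 0]


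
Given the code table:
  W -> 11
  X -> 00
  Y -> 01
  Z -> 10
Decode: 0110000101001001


Decoding:
01 -> Y
10 -> Z
00 -> X
01 -> Y
01 -> Y
00 -> X
10 -> Z
01 -> Y


Result: YZXYYXZY


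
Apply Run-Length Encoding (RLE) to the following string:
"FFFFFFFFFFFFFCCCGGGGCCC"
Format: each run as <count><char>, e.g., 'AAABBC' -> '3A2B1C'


Scanning runs left to right:
  i=0: run of 'F' x 13 -> '13F'
  i=13: run of 'C' x 3 -> '3C'
  i=16: run of 'G' x 4 -> '4G'
  i=20: run of 'C' x 3 -> '3C'

RLE = 13F3C4G3C


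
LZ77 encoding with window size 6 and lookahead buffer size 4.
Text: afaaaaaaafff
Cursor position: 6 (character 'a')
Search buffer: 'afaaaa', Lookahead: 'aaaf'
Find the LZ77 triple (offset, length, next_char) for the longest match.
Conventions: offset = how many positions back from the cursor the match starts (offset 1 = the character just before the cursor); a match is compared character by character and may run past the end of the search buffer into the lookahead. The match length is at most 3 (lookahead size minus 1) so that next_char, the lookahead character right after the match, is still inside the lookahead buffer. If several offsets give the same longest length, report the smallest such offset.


Try each offset into the search buffer:
  offset=1 (pos 5, char 'a'): match length 3
  offset=2 (pos 4, char 'a'): match length 3
  offset=3 (pos 3, char 'a'): match length 3
  offset=4 (pos 2, char 'a'): match length 3
  offset=5 (pos 1, char 'f'): match length 0
  offset=6 (pos 0, char 'a'): match length 1
Longest match has length 3, found at offsets 1, 2, 3, 4; take the smallest, offset 1.
next_char = character at position 6 + 3 = 9 -> 'f'

Best match: offset=1, length=3 (matching 'aaa' starting at position 5)
LZ77 triple: (1, 3, 'f')


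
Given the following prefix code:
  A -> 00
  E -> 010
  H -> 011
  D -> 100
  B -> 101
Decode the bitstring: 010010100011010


Decoding step by step:
Bits 010 -> E
Bits 010 -> E
Bits 100 -> D
Bits 011 -> H
Bits 010 -> E


Decoded message: EEDHE


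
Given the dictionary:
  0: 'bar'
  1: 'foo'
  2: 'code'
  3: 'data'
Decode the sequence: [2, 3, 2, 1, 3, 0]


Look up each index in the dictionary:
  2 -> 'code'
  3 -> 'data'
  2 -> 'code'
  1 -> 'foo'
  3 -> 'data'
  0 -> 'bar'

Decoded: "code data code foo data bar"


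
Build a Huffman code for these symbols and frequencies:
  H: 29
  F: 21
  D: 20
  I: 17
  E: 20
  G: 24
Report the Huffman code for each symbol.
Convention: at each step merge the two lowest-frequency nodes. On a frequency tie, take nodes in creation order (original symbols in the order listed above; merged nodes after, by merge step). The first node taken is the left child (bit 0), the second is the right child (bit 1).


Huffman tree construction:
Step 1: Merge I(17) + D(20) = 37
Step 2: Merge E(20) + F(21) = 41
Step 3: Merge G(24) + H(29) = 53
Step 4: Merge (I+D)(37) + (E+F)(41) = 78
Step 5: Merge (G+H)(53) + ((I+D)+(E+F))(78) = 131
Read each symbol's code off the tree from the root (left child = 0, right child = 1).

Codes:
  H: 01 (length 2)
  F: 111 (length 3)
  D: 101 (length 3)
  I: 100 (length 3)
  E: 110 (length 3)
  G: 00 (length 2)
Average code length: 340/131 = 2.5954 bits/symbol


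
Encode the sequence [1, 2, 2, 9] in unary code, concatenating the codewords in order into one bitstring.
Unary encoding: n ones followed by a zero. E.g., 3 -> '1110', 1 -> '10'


Encode each number as n ones followed by a terminating 0:
  1 -> 10 (2 bits)
  2 -> 110 (3 bits)
  2 -> 110 (3 bits)
  9 -> 1111111110 (10 bits)
Total length = 2 + 3 + 3 + 10 = 18 bits.

Unary([1, 2, 2, 9]) = 101101101111111110 (18 bits)


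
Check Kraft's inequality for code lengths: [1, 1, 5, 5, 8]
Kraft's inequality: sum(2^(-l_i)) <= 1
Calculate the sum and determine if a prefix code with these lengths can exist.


Sum = 2^(-1) + 2^(-1) + 2^(-5) + 2^(-5) + 2^(-8)
    = 0.5 + 0.5 + 0.03125 + 0.03125 + 0.00390625
    = 273/256 = 1.06640625
Since 1.06640625 > 1, Kraft's inequality is NOT satisfied.
A prefix code with these lengths CANNOT exist.

Kraft sum = 1.06640625. Not satisfied.


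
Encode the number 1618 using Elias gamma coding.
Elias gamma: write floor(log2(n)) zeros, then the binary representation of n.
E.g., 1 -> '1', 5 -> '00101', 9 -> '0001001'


num_bits = floor(log2(1618)) + 1 = 11
leading_zeros = num_bits - 1 = 10
binary(1618) = 11001010010

Elias gamma(1618) = '0000000000' + '11001010010' = 000000000011001010010 (21 bits)


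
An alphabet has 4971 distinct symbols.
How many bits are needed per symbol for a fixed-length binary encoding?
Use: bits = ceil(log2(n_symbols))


log2(4971) = 12.2793
Bracket: 2^12 = 4096 < 4971 <= 2^13 = 8192
So ceil(log2(4971)) = 13

bits = ceil(log2(4971)) = ceil(12.2793) = 13 bits


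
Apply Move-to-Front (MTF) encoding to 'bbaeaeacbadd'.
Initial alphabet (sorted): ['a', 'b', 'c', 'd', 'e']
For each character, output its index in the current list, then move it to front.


MTF encoding:
'b': index 1 in ['a', 'b', 'c', 'd', 'e'] -> ['b', 'a', 'c', 'd', 'e']
'b': index 0 in ['b', 'a', 'c', 'd', 'e'] -> ['b', 'a', 'c', 'd', 'e']
'a': index 1 in ['b', 'a', 'c', 'd', 'e'] -> ['a', 'b', 'c', 'd', 'e']
'e': index 4 in ['a', 'b', 'c', 'd', 'e'] -> ['e', 'a', 'b', 'c', 'd']
'a': index 1 in ['e', 'a', 'b', 'c', 'd'] -> ['a', 'e', 'b', 'c', 'd']
'e': index 1 in ['a', 'e', 'b', 'c', 'd'] -> ['e', 'a', 'b', 'c', 'd']
'a': index 1 in ['e', 'a', 'b', 'c', 'd'] -> ['a', 'e', 'b', 'c', 'd']
'c': index 3 in ['a', 'e', 'b', 'c', 'd'] -> ['c', 'a', 'e', 'b', 'd']
'b': index 3 in ['c', 'a', 'e', 'b', 'd'] -> ['b', 'c', 'a', 'e', 'd']
'a': index 2 in ['b', 'c', 'a', 'e', 'd'] -> ['a', 'b', 'c', 'e', 'd']
'd': index 4 in ['a', 'b', 'c', 'e', 'd'] -> ['d', 'a', 'b', 'c', 'e']
'd': index 0 in ['d', 'a', 'b', 'c', 'e'] -> ['d', 'a', 'b', 'c', 'e']


Output: [1, 0, 1, 4, 1, 1, 1, 3, 3, 2, 4, 0]


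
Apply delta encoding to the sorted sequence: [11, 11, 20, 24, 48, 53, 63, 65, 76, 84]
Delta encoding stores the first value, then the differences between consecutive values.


First value: 11
Deltas:
  11 - 11 = 0
  20 - 11 = 9
  24 - 20 = 4
  48 - 24 = 24
  53 - 48 = 5
  63 - 53 = 10
  65 - 63 = 2
  76 - 65 = 11
  84 - 76 = 8


Delta encoded: [11, 0, 9, 4, 24, 5, 10, 2, 11, 8]


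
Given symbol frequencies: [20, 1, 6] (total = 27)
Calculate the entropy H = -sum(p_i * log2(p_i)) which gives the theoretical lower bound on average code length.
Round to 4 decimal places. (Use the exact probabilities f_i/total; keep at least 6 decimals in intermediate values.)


Per-symbol terms -p_i * log2(p_i) with p_i = f_i/27:
  p = 20/27 = 0.740741: log2(p) = -0.432959, -p*log2(p) = 0.320711
  p = 1/27 = 0.037037: log2(p) = -4.754888, -p*log2(p) = 0.176107
  p = 6/27 = 0.222222: log2(p) = -2.169925, -p*log2(p) = 0.482206
H = 0.320711 + 0.176107 + 0.482206 = 0.979024

H = 0.979 bits/symbol


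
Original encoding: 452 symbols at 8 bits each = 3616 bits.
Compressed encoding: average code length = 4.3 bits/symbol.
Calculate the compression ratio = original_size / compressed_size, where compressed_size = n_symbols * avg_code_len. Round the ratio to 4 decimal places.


original_size = n_symbols * orig_bits = 452 * 8 = 3616 bits
compressed_size = n_symbols * avg_code_len = 452 * 4.3 = 1943.6 bits
ratio = original_size / compressed_size = 3616 / 1943.6 = 1.8605

Compression ratio = 1.8605


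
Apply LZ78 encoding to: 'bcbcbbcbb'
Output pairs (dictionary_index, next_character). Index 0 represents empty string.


LZ78 encoding steps:
Dictionary: {0: ''}
Step 1: w='' (idx 0), next='b' -> output (0, 'b'), add 'b' as idx 1
Step 2: w='' (idx 0), next='c' -> output (0, 'c'), add 'c' as idx 2
Step 3: w='b' (idx 1), next='c' -> output (1, 'c'), add 'bc' as idx 3
Step 4: w='b' (idx 1), next='b' -> output (1, 'b'), add 'bb' as idx 4
Step 5: w='c' (idx 2), next='b' -> output (2, 'b'), add 'cb' as idx 5
Step 6: w='b' (idx 1), end of input -> output (1, '')


Encoded: [(0, 'b'), (0, 'c'), (1, 'c'), (1, 'b'), (2, 'b'), (1, '')]
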